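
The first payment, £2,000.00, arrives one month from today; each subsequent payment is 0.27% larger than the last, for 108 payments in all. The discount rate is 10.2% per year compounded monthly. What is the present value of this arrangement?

Periodic rate r = 0.102/12 per month; n is counted in months.
Growing ordinary annuity: PV = PMT₁ × [1 − ((1+g)/(1+r))^n] / (r − g) = 2,000 × [1 − ((1+0.0027)/(1+r))^108] / (r − 0.0027) = £159,869.15.

£159,869.15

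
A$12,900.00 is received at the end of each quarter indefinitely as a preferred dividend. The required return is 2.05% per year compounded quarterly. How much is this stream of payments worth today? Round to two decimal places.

A$2,517,073.17

Periodic rate r = 0.0205/4 per quarter.
Level perpetuity: PV = PMT / r = 12,900 / (0.0205/4) = A$2,517,073.17.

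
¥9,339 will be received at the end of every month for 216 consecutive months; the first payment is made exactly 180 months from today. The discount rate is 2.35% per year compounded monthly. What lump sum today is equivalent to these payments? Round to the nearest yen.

Ordinary annuity of 216 payments, first payment at period 180.
Periodic rate r = 0.0235/12 per month; n is counted in months.
The ordinary-annuity PV formula values the stream one period before the first payment (period 179); discount that back 179 periods:
PV₀ = 9,339 × [1 − (1+r)^−216] / r × (1+r)^−179 = ¥1,157,985

¥1,157,985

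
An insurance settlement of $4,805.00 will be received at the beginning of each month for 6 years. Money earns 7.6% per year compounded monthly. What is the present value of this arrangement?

This is an annuity due: 72 payments of $4,805.00 at the beginning of each month.
Periodic rate r = 0.076/12 per month; n is counted in months.
PV = PMT × [(1 − (1+r)^−n)/r] × (1+r) = 4,805 × [1 − (1+r)^−72] / r × (1+r) = $278,882.85

$278,882.85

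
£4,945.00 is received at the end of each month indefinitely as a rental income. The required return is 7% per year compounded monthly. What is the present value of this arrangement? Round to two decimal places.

Periodic rate r = 0.07/12 per month.
Level perpetuity: PV = PMT / r = 4,945 / (0.07/12) = £847,714.29.

£847,714.29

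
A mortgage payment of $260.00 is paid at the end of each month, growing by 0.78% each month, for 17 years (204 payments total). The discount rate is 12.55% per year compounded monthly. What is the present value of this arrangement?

$40,660.87

Periodic rate r = 0.1255/12 per month; n is counted in months.
Growing ordinary annuity: PV = PMT₁ × [1 − ((1+g)/(1+r))^n] / (r − g) = 260 × [1 − ((1+0.0078)/(1+r))^204] / (r − 0.0078) = $40,660.87.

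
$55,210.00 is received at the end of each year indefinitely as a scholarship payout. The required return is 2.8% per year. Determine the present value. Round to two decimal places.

Periodic rate r = 0.028 per year.
Level perpetuity: PV = PMT / r = 55,210 / (0.028) = $1,971,785.71.

$1,971,785.71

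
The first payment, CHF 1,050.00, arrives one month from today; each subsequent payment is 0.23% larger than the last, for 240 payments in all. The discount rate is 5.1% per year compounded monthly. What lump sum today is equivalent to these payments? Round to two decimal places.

CHF 200,732.60

Periodic rate r = 0.051/12 per month; n is counted in months.
Growing ordinary annuity: PV = PMT₁ × [1 − ((1+g)/(1+r))^n] / (r − g) = 1,050 × [1 − ((1+0.0023)/(1+r))^240] / (r − 0.0023) = CHF 200,732.60.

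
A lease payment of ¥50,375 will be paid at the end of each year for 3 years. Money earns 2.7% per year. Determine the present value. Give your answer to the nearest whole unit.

This is an ordinary annuity: 3 payments of ¥50,375 at the end of each year.
Periodic rate r = 0.027 per year.
PV = PMT × [(1 − (1+r)^−n)/r] = 50,375 × [1 − (1+r)^−3] / r = ¥143,317

¥143,317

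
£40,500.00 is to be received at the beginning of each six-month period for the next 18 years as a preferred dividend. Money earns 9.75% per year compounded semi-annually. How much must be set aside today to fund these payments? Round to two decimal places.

£714,246.94

This is an annuity due: 36 payments of £40,500.00 at the beginning of each six-month period.
Periodic rate r = 0.0975/2 per half-year; n is counted in half-years.
PV = PMT × [(1 − (1+r)^−n)/r] × (1+r) = 40,500 × [1 − (1+r)^−36] / r × (1+r) = £714,246.94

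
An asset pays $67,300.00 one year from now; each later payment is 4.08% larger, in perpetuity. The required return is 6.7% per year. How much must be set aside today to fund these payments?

Periodic rate r = 0.067 per year.
Growing perpetuity (Gordon): PV = PMT₁ / (r − g) = 67,300 / (r − 0.0408) = $2,568,702.29.

$2,568,702.29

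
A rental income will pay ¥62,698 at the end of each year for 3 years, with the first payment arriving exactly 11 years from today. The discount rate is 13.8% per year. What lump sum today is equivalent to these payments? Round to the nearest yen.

Ordinary annuity of 3 payments, first payment at period 11.
Periodic rate r = 0.138 per year.
The ordinary-annuity PV formula values the stream one period before the first payment (period 10); discount that back 10 periods:
PV₀ = 62,698 × [1 − (1+r)^−3] / r × (1+r)^−10 = ¥40,094

¥40,094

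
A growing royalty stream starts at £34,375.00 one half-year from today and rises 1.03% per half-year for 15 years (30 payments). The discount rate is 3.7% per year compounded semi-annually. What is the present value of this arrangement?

Periodic rate r = 0.037/2 per half-year; n is counted in half-years.
Growing ordinary annuity: PV = PMT₁ × [1 − ((1+g)/(1+r))^n] / (r − g) = 34,375 × [1 − ((1+0.0103)/(1+r))^30] / (r − 0.0103) = £902,735.61.

£902,735.61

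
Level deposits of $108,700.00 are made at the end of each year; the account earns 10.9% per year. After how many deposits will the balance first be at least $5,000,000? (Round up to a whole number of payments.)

Periodic rate r = 0.109 per year.
Ordinary annuity FV: 5,000,000 = 108,700 × [((1+r)^n − 1)/r].
(1+r)^n = 1 + 5,000,000 × r / 108,700, so n = ln(1 + 5,000,000·r/108,700) / ln(1+r) = 17.34.
Round up to a whole number of payments: n = 18.

18 payments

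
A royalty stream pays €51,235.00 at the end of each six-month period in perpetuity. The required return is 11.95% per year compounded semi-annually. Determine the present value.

Periodic rate r = 0.1195/2 per half-year.
Level perpetuity: PV = PMT / r = 51,235 / (0.1195/2) = €857,489.54.

€857,489.54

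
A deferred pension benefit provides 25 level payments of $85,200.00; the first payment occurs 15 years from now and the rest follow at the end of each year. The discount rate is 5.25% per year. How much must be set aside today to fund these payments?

$572,206.66

Ordinary annuity of 25 payments, first payment at period 15.
Periodic rate r = 0.0525 per year.
The ordinary-annuity PV formula values the stream one period before the first payment (period 14); discount that back 14 periods:
PV₀ = 85,200 × [1 − (1+r)^−25] / r × (1+r)^−14 = $572,206.66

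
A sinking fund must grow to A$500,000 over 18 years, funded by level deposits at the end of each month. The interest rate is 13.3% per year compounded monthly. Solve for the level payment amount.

Level ordinary annuity; solve FV = PMT × [((1+r)^n − 1)/r] for PMT.
Periodic rate r = 0.133/12 per month; n is counted in months.
With n = 216: PMT = 500,000 / ([((1+r)^n − 1)/r]) = A$564.68

A$564.68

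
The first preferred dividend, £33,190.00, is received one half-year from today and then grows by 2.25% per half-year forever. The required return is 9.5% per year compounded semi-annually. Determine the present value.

Periodic rate r = 0.095/2 per half-year.
Growing perpetuity (Gordon): PV = PMT₁ / (r − g) = 33,190 / (r − 0.0225) = £1,327,600.00.

£1,327,600.00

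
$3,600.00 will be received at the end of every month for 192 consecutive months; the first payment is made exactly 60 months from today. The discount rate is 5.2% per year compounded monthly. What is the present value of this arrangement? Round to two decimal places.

Ordinary annuity of 192 payments, first payment at period 60.
Periodic rate r = 0.052/12 per month; n is counted in months.
The ordinary-annuity PV formula values the stream one period before the first payment (period 59); discount that back 59 periods:
PV₀ = 3,600 × [1 − (1+r)^−192] / r × (1+r)^−59 = $363,073.71

$363,073.71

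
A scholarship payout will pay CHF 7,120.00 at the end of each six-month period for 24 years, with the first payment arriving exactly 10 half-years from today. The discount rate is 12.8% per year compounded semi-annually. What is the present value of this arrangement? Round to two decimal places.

Ordinary annuity of 48 payments, first payment at period 10.
Periodic rate r = 0.128/2 per half-year; n is counted in half-years.
The ordinary-annuity PV formula values the stream one period before the first payment (period 9); discount that back 9 periods:
PV₀ = 7,120 × [1 − (1+r)^−48] / r × (1+r)^−9 = CHF 60,413.34

CHF 60,413.34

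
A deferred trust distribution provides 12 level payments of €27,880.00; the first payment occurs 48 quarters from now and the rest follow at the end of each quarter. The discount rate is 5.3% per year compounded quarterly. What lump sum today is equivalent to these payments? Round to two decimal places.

Ordinary annuity of 12 payments, first payment at period 48.
Periodic rate r = 0.053/4 per quarter; n is counted in quarters.
The ordinary-annuity PV formula values the stream one period before the first payment (period 47); discount that back 47 periods:
PV₀ = 27,880 × [1 − (1+r)^−12] / r × (1+r)^−47 = €165,608.84

€165,608.84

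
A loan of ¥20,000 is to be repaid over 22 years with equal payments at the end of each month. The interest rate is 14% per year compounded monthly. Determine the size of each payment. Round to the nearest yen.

Level ordinary annuity; solve PV = PMT × [(1 − (1+r)^−n)/r] for PMT.
Periodic rate r = 0.14/12 per month; n is counted in months.
With n = 264: PMT = 20,000 / ([(1 − (1+r)^−n)/r]) = ¥245

¥245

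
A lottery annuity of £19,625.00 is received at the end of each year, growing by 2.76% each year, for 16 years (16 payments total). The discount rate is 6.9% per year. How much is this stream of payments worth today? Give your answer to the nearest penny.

Periodic rate r = 0.069 per year.
Growing ordinary annuity: PV = PMT₁ × [1 − ((1+g)/(1+r))^n] / (r − g) = 19,625 × [1 − ((1+0.0276)/(1+r))^16] / (r − 0.0276) = £222,062.23.

£222,062.23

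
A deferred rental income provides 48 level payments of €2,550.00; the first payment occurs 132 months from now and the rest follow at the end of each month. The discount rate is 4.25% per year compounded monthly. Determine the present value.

Ordinary annuity of 48 payments, first payment at period 132.
Periodic rate r = 0.0425/12 per month; n is counted in months.
The ordinary-annuity PV formula values the stream one period before the first payment (period 131); discount that back 131 periods:
PV₀ = 2,550 × [1 − (1+r)^−48] / r × (1+r)^−131 = €70,720.63

€70,720.63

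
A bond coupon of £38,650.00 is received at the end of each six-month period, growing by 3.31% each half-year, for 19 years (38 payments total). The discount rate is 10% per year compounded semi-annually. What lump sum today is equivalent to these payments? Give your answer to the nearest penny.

£1,052,516.15

Periodic rate r = 0.1/2 per half-year; n is counted in half-years.
Growing ordinary annuity: PV = PMT₁ × [1 − ((1+g)/(1+r))^n] / (r − g) = 38,650 × [1 − ((1+0.0331)/(1+r))^38] / (r − 0.0331) = £1,052,516.15.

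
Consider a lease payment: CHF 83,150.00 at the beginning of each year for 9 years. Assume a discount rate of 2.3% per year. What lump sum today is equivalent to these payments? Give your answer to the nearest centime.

CHF 684,463.86

This is an annuity due: 9 payments of CHF 83,150.00 at the beginning of each year.
Periodic rate r = 0.023 per year.
PV = PMT × [(1 − (1+r)^−n)/r] × (1+r) = 83,150 × [1 − (1+r)^−9] / r × (1+r) = CHF 684,463.86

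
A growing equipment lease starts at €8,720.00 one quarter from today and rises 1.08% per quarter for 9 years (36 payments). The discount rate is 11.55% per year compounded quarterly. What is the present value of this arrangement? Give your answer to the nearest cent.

Periodic rate r = 0.1155/4 per quarter; n is counted in quarters.
Growing ordinary annuity: PV = PMT₁ × [1 − ((1+g)/(1+r))^n] / (r − g) = 8,720 × [1 − ((1+0.0108)/(1+r))^36] / (r − 0.0108) = €227,556.25.

€227,556.25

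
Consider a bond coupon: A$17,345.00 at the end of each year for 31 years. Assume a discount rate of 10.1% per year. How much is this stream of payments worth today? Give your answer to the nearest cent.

This is an ordinary annuity: 31 payments of A$17,345.00 at the end of each year.
Periodic rate r = 0.101 per year.
PV = PMT × [(1 − (1+r)^−n)/r] = 17,345 × [1 − (1+r)^−31] / r = A$163,034.14

A$163,034.14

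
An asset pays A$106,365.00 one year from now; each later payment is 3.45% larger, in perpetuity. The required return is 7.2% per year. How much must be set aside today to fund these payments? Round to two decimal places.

Periodic rate r = 0.072 per year.
Growing perpetuity (Gordon): PV = PMT₁ / (r − g) = 106,365 / (r − 0.0345) = A$2,836,400.00.

A$2,836,400.00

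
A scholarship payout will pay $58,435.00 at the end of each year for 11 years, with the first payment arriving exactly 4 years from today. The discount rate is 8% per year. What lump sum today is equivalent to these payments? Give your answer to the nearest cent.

$331,159.33

Ordinary annuity of 11 payments, first payment at period 4.
Periodic rate r = 0.08 per year.
The ordinary-annuity PV formula values the stream one period before the first payment (period 3); discount that back 3 periods:
PV₀ = 58,435 × [1 − (1+r)^−11] / r × (1+r)^−3 = $331,159.33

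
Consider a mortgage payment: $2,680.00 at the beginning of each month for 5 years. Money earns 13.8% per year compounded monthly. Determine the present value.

$117,023.78

This is an annuity due: 60 payments of $2,680.00 at the beginning of each month.
Periodic rate r = 0.138/12 per month; n is counted in months.
PV = PMT × [(1 − (1+r)^−n)/r] × (1+r) = 2,680 × [1 − (1+r)^−60] / r × (1+r) = $117,023.78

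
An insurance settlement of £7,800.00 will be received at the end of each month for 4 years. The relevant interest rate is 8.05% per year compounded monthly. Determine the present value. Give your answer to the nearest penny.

£319,195.96

This is an ordinary annuity: 48 payments of £7,800.00 at the end of each month.
Periodic rate r = 0.0805/12 per month; n is counted in months.
PV = PMT × [(1 − (1+r)^−n)/r] = 7,800 × [1 − (1+r)^−48] / r = £319,195.96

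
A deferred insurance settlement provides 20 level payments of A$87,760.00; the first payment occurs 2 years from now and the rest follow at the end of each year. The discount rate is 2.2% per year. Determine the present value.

Ordinary annuity of 20 payments, first payment at period 2.
Periodic rate r = 0.022 per year.
The ordinary-annuity PV formula values the stream one period before the first payment (period 1); discount that back 1 periods:
PV₀ = 87,760 × [1 − (1+r)^−20] / r × (1+r)^−1 = A$1,377,384.22

A$1,377,384.22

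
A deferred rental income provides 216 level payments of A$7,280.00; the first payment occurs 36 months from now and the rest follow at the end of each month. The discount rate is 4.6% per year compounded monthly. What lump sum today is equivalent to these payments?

Ordinary annuity of 216 payments, first payment at period 36.
Periodic rate r = 0.046/12 per month; n is counted in months.
The ordinary-annuity PV formula values the stream one period before the first payment (period 35); discount that back 35 periods:
PV₀ = 7,280 × [1 − (1+r)^−216] / r × (1+r)^−35 = A$934,184.19

A$934,184.19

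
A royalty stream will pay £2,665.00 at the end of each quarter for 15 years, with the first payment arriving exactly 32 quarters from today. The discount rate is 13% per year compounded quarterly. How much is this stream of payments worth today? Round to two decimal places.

£25,959.43

Ordinary annuity of 60 payments, first payment at period 32.
Periodic rate r = 0.13/4 per quarter; n is counted in quarters.
The ordinary-annuity PV formula values the stream one period before the first payment (period 31); discount that back 31 periods:
PV₀ = 2,665 × [1 − (1+r)^−60] / r × (1+r)^−31 = £25,959.43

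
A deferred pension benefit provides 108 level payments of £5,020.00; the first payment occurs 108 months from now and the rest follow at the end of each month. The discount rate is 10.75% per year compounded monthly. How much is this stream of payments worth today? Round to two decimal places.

Ordinary annuity of 108 payments, first payment at period 108.
Periodic rate r = 0.1075/12 per month; n is counted in months.
The ordinary-annuity PV formula values the stream one period before the first payment (period 107); discount that back 107 periods:
PV₀ = 5,020 × [1 − (1+r)^−108] / r × (1+r)^−107 = £133,431.76

£133,431.76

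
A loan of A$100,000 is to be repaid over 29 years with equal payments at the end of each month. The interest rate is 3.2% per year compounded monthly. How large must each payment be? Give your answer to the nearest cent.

Level ordinary annuity; solve PV = PMT × [(1 − (1+r)^−n)/r] for PMT.
Periodic rate r = 0.032/12 per month; n is counted in months.
With n = 348: PMT = 100,000 / ([(1 − (1+r)^−n)/r]) = A$441.38

A$441.38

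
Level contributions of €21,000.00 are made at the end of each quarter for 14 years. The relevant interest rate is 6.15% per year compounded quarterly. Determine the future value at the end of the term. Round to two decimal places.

This is an ordinary annuity: 56 deposits of €21,000.00 at the end of each quarter.
Periodic rate r = 0.0615/4 per quarter; n is counted in quarters.
FV = PMT × [((1+r)^n − 1)/r] = 21,000 × [(1+r)^56 − 1] / r = €1,844,007.74

€1,844,007.74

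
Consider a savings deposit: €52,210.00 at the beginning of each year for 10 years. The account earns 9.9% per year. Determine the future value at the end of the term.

€910,096.70

This is an annuity due: 10 deposits of €52,210.00 at the beginning of each year.
Periodic rate r = 0.099 per year.
FV = PMT × [((1+r)^n − 1)/r] × (1+r) = 52,210 × [(1+r)^10 − 1] / r × (1+r) = €910,096.70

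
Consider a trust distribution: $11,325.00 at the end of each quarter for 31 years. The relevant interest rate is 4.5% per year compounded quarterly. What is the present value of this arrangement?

$755,230.70

This is an ordinary annuity: 124 payments of $11,325.00 at the end of each quarter.
Periodic rate r = 0.045/4 per quarter; n is counted in quarters.
PV = PMT × [(1 − (1+r)^−n)/r] = 11,325 × [1 − (1+r)^−124] / r = $755,230.70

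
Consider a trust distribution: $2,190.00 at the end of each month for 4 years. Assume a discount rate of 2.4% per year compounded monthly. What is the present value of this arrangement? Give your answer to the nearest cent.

This is an ordinary annuity: 48 payments of $2,190.00 at the end of each month.
Periodic rate r = 0.024/12 per month; n is counted in months.
PV = PMT × [(1 − (1+r)^−n)/r] = 2,190 × [1 − (1+r)^−48] / r = $100,136.53

$100,136.53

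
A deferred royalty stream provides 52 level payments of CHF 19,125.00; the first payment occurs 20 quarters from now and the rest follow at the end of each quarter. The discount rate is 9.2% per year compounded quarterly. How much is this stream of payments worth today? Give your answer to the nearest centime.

Ordinary annuity of 52 payments, first payment at period 20.
Periodic rate r = 0.092/4 per quarter; n is counted in quarters.
The ordinary-annuity PV formula values the stream one period before the first payment (period 19); discount that back 19 periods:
PV₀ = 19,125 × [1 − (1+r)^−52] / r × (1+r)^−19 = CHF 374,340.55

CHF 374,340.55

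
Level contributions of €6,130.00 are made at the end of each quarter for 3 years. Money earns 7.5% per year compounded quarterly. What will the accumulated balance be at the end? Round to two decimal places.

€81,640.61

This is an ordinary annuity: 12 deposits of €6,130.00 at the end of each quarter.
Periodic rate r = 0.075/4 per quarter; n is counted in quarters.
FV = PMT × [((1+r)^n − 1)/r] = 6,130 × [(1+r)^12 − 1] / r = €81,640.61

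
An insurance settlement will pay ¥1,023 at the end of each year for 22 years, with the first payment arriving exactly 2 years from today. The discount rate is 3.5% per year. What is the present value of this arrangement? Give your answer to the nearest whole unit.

¥14,991

Ordinary annuity of 22 payments, first payment at period 2.
Periodic rate r = 0.035 per year.
The ordinary-annuity PV formula values the stream one period before the first payment (period 1); discount that back 1 periods:
PV₀ = 1,023 × [1 − (1+r)^−22] / r × (1+r)^−1 = ¥14,991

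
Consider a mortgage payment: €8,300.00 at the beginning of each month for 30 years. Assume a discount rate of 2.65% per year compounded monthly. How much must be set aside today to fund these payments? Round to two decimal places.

€2,064,287.00

This is an annuity due: 360 payments of €8,300.00 at the beginning of each month.
Periodic rate r = 0.0265/12 per month; n is counted in months.
PV = PMT × [(1 − (1+r)^−n)/r] × (1+r) = 8,300 × [1 − (1+r)^−360] / r × (1+r) = €2,064,287.00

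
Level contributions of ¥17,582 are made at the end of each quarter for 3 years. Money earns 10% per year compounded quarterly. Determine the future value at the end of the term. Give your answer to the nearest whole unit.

¥242,553

This is an ordinary annuity: 12 deposits of ¥17,582 at the end of each quarter.
Periodic rate r = 0.1/4 per quarter; n is counted in quarters.
FV = PMT × [((1+r)^n − 1)/r] = 17,582 × [(1+r)^12 − 1] / r = ¥242,553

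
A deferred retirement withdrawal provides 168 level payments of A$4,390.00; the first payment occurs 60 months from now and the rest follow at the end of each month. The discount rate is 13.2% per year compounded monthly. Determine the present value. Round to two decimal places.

Ordinary annuity of 168 payments, first payment at period 60.
Periodic rate r = 0.132/12 per month; n is counted in months.
The ordinary-annuity PV formula values the stream one period before the first payment (period 59); discount that back 59 periods:
PV₀ = 4,390 × [1 − (1+r)^−168] / r × (1+r)^−59 = A$175,983.65

A$175,983.65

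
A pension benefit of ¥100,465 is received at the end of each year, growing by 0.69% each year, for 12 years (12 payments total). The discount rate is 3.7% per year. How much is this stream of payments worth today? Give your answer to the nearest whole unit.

¥993,806

Periodic rate r = 0.037 per year.
Growing ordinary annuity: PV = PMT₁ × [1 − ((1+g)/(1+r))^n] / (r − g) = 100,465 × [1 − ((1+0.0069)/(1+r))^12] / (r − 0.0069) = ¥993,806.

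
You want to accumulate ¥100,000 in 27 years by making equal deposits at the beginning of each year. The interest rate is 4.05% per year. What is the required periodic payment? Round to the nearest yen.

¥2,026

Level annuity due; solve FV = PMT × [((1+r)^n − 1)/r] × (1+r) for PMT.
Periodic rate r = 0.0405 per year.
With n = 27: PMT = 100,000 / ([((1+r)^n − 1)/r] × (1+r)) = ¥2,026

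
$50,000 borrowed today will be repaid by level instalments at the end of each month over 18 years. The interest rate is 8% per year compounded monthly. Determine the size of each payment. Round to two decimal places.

Level ordinary annuity; solve PV = PMT × [(1 − (1+r)^−n)/r] for PMT.
Periodic rate r = 0.08/12 per month; n is counted in months.
With n = 216: PMT = 50,000 / ([(1 − (1+r)^−n)/r]) = $437.48

$437.48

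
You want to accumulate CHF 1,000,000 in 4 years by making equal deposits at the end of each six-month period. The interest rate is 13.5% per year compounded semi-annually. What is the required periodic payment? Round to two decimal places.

CHF 98,348.91

Level ordinary annuity; solve FV = PMT × [((1+r)^n − 1)/r] for PMT.
Periodic rate r = 0.135/2 per half-year; n is counted in half-years.
With n = 8: PMT = 1,000,000 / ([((1+r)^n − 1)/r]) = CHF 98,348.91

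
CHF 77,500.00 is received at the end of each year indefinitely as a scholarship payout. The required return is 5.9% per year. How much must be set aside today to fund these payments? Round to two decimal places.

Periodic rate r = 0.059 per year.
Level perpetuity: PV = PMT / r = 77,500 / (0.059) = CHF 1,313,559.32.

CHF 1,313,559.32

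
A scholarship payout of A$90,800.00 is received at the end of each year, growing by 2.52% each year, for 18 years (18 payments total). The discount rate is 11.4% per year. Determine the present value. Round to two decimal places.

A$793,280.52

Periodic rate r = 0.114 per year.
Growing ordinary annuity: PV = PMT₁ × [1 − ((1+g)/(1+r))^n] / (r − g) = 90,800 × [1 − ((1+0.0252)/(1+r))^18] / (r − 0.0252) = A$793,280.52.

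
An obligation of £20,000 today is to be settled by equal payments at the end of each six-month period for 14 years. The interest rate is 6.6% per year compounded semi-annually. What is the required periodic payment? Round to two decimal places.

Level ordinary annuity; solve PV = PMT × [(1 − (1+r)^−n)/r] for PMT.
Periodic rate r = 0.066/2 per half-year; n is counted in half-years.
With n = 28: PMT = 20,000 / ([(1 − (1+r)^−n)/r]) = £1,105.33

£1,105.33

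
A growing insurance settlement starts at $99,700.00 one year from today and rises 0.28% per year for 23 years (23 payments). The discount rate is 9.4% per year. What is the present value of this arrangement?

Periodic rate r = 0.094 per year.
Growing ordinary annuity: PV = PMT₁ × [1 − ((1+g)/(1+r))^n] / (r − g) = 99,700 × [1 − ((1+0.0028)/(1+r))^23] / (r − 0.0028) = $945,552.45.

$945,552.45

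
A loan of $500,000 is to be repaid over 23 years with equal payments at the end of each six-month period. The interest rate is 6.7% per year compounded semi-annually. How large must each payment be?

Level ordinary annuity; solve PV = PMT × [(1 − (1+r)^−n)/r] for PMT.
Periodic rate r = 0.067/2 per half-year; n is counted in half-years.
With n = 46: PMT = 500,000 / ([(1 − (1+r)^−n)/r]) = $21,464.54

$21,464.54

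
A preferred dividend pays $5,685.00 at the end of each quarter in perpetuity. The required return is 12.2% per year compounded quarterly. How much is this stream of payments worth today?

Periodic rate r = 0.122/4 per quarter.
Level perpetuity: PV = PMT / r = 5,685 / (0.122/4) = $186,393.44.

$186,393.44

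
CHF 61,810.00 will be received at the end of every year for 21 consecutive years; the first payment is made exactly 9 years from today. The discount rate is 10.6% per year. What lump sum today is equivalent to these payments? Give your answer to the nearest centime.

Ordinary annuity of 21 payments, first payment at period 9.
Periodic rate r = 0.106 per year.
The ordinary-annuity PV formula values the stream one period before the first payment (period 8); discount that back 8 periods:
PV₀ = 61,810 × [1 − (1+r)^−21] / r × (1+r)^−8 = CHF 229,047.96

CHF 229,047.96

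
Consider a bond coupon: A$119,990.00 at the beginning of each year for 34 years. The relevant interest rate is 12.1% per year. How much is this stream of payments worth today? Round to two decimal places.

A$1,088,767.19

This is an annuity due: 34 payments of A$119,990.00 at the beginning of each year.
Periodic rate r = 0.121 per year.
PV = PMT × [(1 − (1+r)^−n)/r] × (1+r) = 119,990 × [1 − (1+r)^−34] / r × (1+r) = A$1,088,767.19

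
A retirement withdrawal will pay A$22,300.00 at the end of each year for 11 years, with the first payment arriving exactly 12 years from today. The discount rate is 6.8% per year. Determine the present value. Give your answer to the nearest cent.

Ordinary annuity of 11 payments, first payment at period 12.
Periodic rate r = 0.068 per year.
The ordinary-annuity PV formula values the stream one period before the first payment (period 11); discount that back 11 periods:
PV₀ = 22,300 × [1 − (1+r)^−11] / r × (1+r)^−11 = A$81,911.23

A$81,911.23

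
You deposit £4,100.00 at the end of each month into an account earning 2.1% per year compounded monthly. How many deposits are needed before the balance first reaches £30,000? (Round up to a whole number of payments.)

Periodic rate r = 0.021/12 per month; n is counted in months.
Ordinary annuity FV: 30,000 = 4,100 × [((1+r)^n − 1)/r].
(1+r)^n = 1 + 30,000 × r / 4,100, so n = ln(1 + 30,000·r/4,100) / ln(1+r) = 7.28.
Round up to a whole number of payments: n = 8.

8 payments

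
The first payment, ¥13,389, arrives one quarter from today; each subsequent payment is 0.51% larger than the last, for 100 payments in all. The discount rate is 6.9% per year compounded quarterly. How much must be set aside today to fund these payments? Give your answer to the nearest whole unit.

Periodic rate r = 0.069/4 per quarter; n is counted in quarters.
Growing ordinary annuity: PV = PMT₁ × [1 − ((1+g)/(1+r))^n] / (r − g) = 13,389 × [1 − ((1+0.0051)/(1+r))^100] / (r − 0.0051) = ¥770,593.

¥770,593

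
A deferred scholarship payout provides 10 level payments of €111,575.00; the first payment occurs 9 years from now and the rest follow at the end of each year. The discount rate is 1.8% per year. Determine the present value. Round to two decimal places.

Ordinary annuity of 10 payments, first payment at period 9.
Periodic rate r = 0.018 per year.
The ordinary-annuity PV formula values the stream one period before the first payment (period 8); discount that back 8 periods:
PV₀ = 111,575 × [1 − (1+r)^−10] / r × (1+r)^−8 = €878,095.79

€878,095.79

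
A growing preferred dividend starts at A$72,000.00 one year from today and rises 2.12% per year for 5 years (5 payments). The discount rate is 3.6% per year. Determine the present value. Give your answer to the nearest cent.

Periodic rate r = 0.036 per year.
Growing ordinary annuity: PV = PMT₁ × [1 − ((1+g)/(1+r))^n] / (r − g) = 72,000 × [1 − ((1+0.0212)/(1+r))^5] / (r − 0.0212) = A$337,702.87.

A$337,702.87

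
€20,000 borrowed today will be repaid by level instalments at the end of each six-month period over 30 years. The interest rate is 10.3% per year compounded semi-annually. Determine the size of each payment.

€1,083.23

Level ordinary annuity; solve PV = PMT × [(1 − (1+r)^−n)/r] for PMT.
Periodic rate r = 0.103/2 per half-year; n is counted in half-years.
With n = 60: PMT = 20,000 / ([(1 − (1+r)^−n)/r]) = €1,083.23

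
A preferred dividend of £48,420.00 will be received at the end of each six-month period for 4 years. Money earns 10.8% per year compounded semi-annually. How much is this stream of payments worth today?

This is an ordinary annuity: 8 payments of £48,420.00 at the end of each six-month period.
Periodic rate r = 0.108/2 per half-year; n is counted in half-years.
PV = PMT × [(1 − (1+r)^−n)/r] = 48,420 × [1 − (1+r)^−8] / r = £307,950.26

£307,950.26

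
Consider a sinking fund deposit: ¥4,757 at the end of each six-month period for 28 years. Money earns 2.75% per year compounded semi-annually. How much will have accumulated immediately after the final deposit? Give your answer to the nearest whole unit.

¥397,328

This is an ordinary annuity: 56 deposits of ¥4,757 at the end of each six-month period.
Periodic rate r = 0.0275/2 per half-year; n is counted in half-years.
FV = PMT × [((1+r)^n − 1)/r] = 4,757 × [(1+r)^56 − 1] / r = ¥397,328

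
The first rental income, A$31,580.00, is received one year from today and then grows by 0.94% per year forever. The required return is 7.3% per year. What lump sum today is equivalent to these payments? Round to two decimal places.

Periodic rate r = 0.073 per year.
Growing perpetuity (Gordon): PV = PMT₁ / (r − g) = 31,580 / (r − 0.0094) = A$496,540.88.

A$496,540.88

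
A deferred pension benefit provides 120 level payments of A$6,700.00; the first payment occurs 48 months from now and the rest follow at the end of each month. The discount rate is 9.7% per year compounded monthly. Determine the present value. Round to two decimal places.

Ordinary annuity of 120 payments, first payment at period 48.
Periodic rate r = 0.097/12 per month; n is counted in months.
The ordinary-annuity PV formula values the stream one period before the first payment (period 47); discount that back 47 periods:
PV₀ = 6,700 × [1 − (1+r)^−120] / r × (1+r)^−47 = A$351,680.46

A$351,680.46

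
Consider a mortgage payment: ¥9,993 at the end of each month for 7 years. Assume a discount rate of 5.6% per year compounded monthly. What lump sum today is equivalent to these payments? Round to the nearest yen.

This is an ordinary annuity: 84 payments of ¥9,993 at the end of each month.
Periodic rate r = 0.056/12 per month; n is counted in months.
PV = PMT × [(1 − (1+r)^−n)/r] = 9,993 × [1 − (1+r)^−84] / r = ¥693,113

¥693,113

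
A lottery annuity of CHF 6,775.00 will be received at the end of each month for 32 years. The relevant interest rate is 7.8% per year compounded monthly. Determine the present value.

This is an ordinary annuity: 384 payments of CHF 6,775.00 at the end of each month.
Periodic rate r = 0.078/12 per month; n is counted in months.
PV = PMT × [(1 − (1+r)^−n)/r] = 6,775 × [1 − (1+r)^−384] / r = CHF 955,710.32

CHF 955,710.32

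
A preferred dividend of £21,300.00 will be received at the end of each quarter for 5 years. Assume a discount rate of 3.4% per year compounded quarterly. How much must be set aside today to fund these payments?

£390,238.18

This is an ordinary annuity: 20 payments of £21,300.00 at the end of each quarter.
Periodic rate r = 0.034/4 per quarter; n is counted in quarters.
PV = PMT × [(1 − (1+r)^−n)/r] = 21,300 × [1 − (1+r)^−20] / r = £390,238.18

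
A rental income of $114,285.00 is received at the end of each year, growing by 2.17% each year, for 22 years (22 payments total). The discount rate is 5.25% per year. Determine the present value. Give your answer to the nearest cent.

Periodic rate r = 0.0525 per year.
Growing ordinary annuity: PV = PMT₁ × [1 − ((1+g)/(1+r))^n] / (r − g) = 114,285 × [1 − ((1+0.0217)/(1+r))^22] / (r − 0.0217) = $1,780,064.99.

$1,780,064.99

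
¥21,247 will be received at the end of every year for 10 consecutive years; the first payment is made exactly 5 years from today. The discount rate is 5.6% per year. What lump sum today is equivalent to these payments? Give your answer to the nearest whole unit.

Ordinary annuity of 10 payments, first payment at period 5.
Periodic rate r = 0.056 per year.
The ordinary-annuity PV formula values the stream one period before the first payment (period 4); discount that back 4 periods:
PV₀ = 21,247 × [1 − (1+r)^−10] / r × (1+r)^−4 = ¥128,173

¥128,173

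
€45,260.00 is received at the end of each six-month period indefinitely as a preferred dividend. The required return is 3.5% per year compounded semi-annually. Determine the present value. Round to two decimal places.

€2,586,285.71

Periodic rate r = 0.035/2 per half-year.
Level perpetuity: PV = PMT / r = 45,260 / (0.035/2) = €2,586,285.71.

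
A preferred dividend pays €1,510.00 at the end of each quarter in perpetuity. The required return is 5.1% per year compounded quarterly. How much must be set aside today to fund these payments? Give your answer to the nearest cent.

€118,431.37

Periodic rate r = 0.051/4 per quarter.
Level perpetuity: PV = PMT / r = 1,510 / (0.051/4) = €118,431.37.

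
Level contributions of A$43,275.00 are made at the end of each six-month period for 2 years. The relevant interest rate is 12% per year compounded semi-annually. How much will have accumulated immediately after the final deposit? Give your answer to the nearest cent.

A$189,311.51

This is an ordinary annuity: 4 deposits of A$43,275.00 at the end of each six-month period.
Periodic rate r = 0.12/2 per half-year; n is counted in half-years.
FV = PMT × [((1+r)^n − 1)/r] = 43,275 × [(1+r)^4 − 1] / r = A$189,311.51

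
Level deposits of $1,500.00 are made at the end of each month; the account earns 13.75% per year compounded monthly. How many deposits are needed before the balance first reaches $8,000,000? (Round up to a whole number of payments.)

363 payments

Periodic rate r = 0.1375/12 per month; n is counted in months.
Ordinary annuity FV: 8,000,000 = 1,500 × [((1+r)^n − 1)/r].
(1+r)^n = 1 + 8,000,000 × r / 1,500, so n = ln(1 + 8,000,000·r/1,500) / ln(1+r) = 362.40.
Round up to a whole number of payments: n = 363.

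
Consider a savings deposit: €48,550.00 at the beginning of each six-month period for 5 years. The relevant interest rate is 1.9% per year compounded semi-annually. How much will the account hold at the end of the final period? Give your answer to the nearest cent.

This is an annuity due: 10 deposits of €48,550.00 at the beginning of each six-month period.
Periodic rate r = 0.019/2 per half-year; n is counted in half-years.
FV = PMT × [((1+r)^n − 1)/r] × (1+r) = 48,550 × [(1+r)^10 − 1] / r × (1+r) = €511,604.27

€511,604.27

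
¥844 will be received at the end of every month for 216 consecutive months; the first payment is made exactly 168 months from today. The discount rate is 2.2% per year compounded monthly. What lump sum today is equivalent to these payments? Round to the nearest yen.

¥110,782

Ordinary annuity of 216 payments, first payment at period 168.
Periodic rate r = 0.022/12 per month; n is counted in months.
The ordinary-annuity PV formula values the stream one period before the first payment (period 167); discount that back 167 periods:
PV₀ = 844 × [1 − (1+r)^−216] / r × (1+r)^−167 = ¥110,782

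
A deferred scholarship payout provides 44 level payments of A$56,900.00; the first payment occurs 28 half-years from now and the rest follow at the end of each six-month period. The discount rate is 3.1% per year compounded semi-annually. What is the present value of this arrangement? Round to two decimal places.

A$1,191,683.43

Ordinary annuity of 44 payments, first payment at period 28.
Periodic rate r = 0.031/2 per half-year; n is counted in half-years.
The ordinary-annuity PV formula values the stream one period before the first payment (period 27); discount that back 27 periods:
PV₀ = 56,900 × [1 − (1+r)^−44] / r × (1+r)^−27 = A$1,191,683.43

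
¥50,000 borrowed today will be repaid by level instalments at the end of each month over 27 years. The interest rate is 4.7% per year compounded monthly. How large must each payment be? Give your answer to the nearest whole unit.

¥273

Level ordinary annuity; solve PV = PMT × [(1 − (1+r)^−n)/r] for PMT.
Periodic rate r = 0.047/12 per month; n is counted in months.
With n = 324: PMT = 50,000 / ([(1 − (1+r)^−n)/r]) = ¥273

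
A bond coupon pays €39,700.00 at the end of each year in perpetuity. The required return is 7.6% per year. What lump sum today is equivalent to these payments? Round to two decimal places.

€522,368.42

Periodic rate r = 0.076 per year.
Level perpetuity: PV = PMT / r = 39,700 / (0.076) = €522,368.42.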